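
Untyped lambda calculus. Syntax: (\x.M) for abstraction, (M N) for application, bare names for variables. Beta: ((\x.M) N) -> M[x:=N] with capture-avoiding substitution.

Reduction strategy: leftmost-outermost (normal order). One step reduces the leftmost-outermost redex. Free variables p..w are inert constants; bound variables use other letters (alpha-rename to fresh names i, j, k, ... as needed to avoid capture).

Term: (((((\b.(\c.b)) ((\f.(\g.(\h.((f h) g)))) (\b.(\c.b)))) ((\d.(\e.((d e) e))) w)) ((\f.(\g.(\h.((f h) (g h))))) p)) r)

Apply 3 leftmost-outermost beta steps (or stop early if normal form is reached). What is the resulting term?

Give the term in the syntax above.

Answer: (((\g.(\h.(((\b.(\c.b)) h) g))) ((\f.(\g.(\h.((f h) (g h))))) p)) r)

Derivation:
Step 0: (((((\b.(\c.b)) ((\f.(\g.(\h.((f h) g)))) (\b.(\c.b)))) ((\d.(\e.((d e) e))) w)) ((\f.(\g.(\h.((f h) (g h))))) p)) r)
Step 1: ((((\c.((\f.(\g.(\h.((f h) g)))) (\b.(\c.b)))) ((\d.(\e.((d e) e))) w)) ((\f.(\g.(\h.((f h) (g h))))) p)) r)
Step 2: ((((\f.(\g.(\h.((f h) g)))) (\b.(\c.b))) ((\f.(\g.(\h.((f h) (g h))))) p)) r)
Step 3: (((\g.(\h.(((\b.(\c.b)) h) g))) ((\f.(\g.(\h.((f h) (g h))))) p)) r)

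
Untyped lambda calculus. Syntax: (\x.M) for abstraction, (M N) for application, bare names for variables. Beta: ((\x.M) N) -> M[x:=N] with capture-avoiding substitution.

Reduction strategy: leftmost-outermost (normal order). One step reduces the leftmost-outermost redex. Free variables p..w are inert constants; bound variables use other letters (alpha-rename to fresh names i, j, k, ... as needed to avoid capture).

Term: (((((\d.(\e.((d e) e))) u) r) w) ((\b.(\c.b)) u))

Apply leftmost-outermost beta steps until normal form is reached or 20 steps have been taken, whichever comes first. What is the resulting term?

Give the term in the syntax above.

Answer: ((((u r) r) w) (\c.u))

Derivation:
Step 0: (((((\d.(\e.((d e) e))) u) r) w) ((\b.(\c.b)) u))
Step 1: ((((\e.((u e) e)) r) w) ((\b.(\c.b)) u))
Step 2: ((((u r) r) w) ((\b.(\c.b)) u))
Step 3: ((((u r) r) w) (\c.u))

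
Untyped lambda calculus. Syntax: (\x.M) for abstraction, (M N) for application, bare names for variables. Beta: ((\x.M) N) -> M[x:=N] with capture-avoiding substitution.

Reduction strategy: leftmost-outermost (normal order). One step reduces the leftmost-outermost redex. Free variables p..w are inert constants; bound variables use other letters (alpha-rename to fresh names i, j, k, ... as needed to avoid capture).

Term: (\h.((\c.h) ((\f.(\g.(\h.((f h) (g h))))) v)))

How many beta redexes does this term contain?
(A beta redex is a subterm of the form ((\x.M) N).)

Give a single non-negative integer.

Answer: 2

Derivation:
Term: (\h.((\c.h) ((\f.(\g.(\h.((f h) (g h))))) v)))
  Redex: ((\c.h) ((\f.(\g.(\h.((f h) (g h))))) v))
  Redex: ((\f.(\g.(\h.((f h) (g h))))) v)
Total redexes: 2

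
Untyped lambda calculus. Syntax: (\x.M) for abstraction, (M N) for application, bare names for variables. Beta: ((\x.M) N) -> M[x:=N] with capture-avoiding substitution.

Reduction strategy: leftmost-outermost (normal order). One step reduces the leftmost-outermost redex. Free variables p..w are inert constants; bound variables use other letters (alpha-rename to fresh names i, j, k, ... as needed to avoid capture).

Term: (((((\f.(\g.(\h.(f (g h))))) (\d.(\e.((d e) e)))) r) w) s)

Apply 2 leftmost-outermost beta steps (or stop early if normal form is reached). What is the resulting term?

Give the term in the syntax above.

Step 0: (((((\f.(\g.(\h.(f (g h))))) (\d.(\e.((d e) e)))) r) w) s)
Step 1: ((((\g.(\h.((\d.(\e.((d e) e))) (g h)))) r) w) s)
Step 2: (((\h.((\d.(\e.((d e) e))) (r h))) w) s)

Answer: (((\h.((\d.(\e.((d e) e))) (r h))) w) s)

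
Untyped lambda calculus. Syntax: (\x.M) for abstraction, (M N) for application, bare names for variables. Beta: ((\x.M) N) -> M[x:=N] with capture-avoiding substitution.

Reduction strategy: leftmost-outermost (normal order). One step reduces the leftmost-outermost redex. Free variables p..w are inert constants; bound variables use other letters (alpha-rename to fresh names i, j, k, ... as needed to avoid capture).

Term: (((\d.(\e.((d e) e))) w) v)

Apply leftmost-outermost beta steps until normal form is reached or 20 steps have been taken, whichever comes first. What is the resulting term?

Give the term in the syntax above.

Answer: ((w v) v)

Derivation:
Step 0: (((\d.(\e.((d e) e))) w) v)
Step 1: ((\e.((w e) e)) v)
Step 2: ((w v) v)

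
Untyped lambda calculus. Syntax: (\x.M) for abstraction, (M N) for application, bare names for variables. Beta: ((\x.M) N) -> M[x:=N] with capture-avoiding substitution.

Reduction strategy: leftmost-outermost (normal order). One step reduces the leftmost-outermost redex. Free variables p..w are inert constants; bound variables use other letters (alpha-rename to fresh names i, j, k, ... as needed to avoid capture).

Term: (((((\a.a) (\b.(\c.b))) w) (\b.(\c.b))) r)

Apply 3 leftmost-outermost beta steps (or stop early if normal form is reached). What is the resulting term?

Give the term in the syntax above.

Answer: (w r)

Derivation:
Step 0: (((((\a.a) (\b.(\c.b))) w) (\b.(\c.b))) r)
Step 1: ((((\b.(\c.b)) w) (\b.(\c.b))) r)
Step 2: (((\c.w) (\b.(\c.b))) r)
Step 3: (w r)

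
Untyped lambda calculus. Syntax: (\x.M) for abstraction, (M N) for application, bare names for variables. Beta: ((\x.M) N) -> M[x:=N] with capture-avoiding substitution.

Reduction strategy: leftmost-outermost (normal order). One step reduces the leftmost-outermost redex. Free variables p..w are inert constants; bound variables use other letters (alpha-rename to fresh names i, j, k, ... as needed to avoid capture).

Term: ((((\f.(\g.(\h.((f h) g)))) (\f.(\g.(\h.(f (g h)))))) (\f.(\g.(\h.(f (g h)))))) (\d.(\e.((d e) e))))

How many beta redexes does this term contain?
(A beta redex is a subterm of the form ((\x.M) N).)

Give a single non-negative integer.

Answer: 1

Derivation:
Term: ((((\f.(\g.(\h.((f h) g)))) (\f.(\g.(\h.(f (g h)))))) (\f.(\g.(\h.(f (g h)))))) (\d.(\e.((d e) e))))
  Redex: ((\f.(\g.(\h.((f h) g)))) (\f.(\g.(\h.(f (g h))))))
Total redexes: 1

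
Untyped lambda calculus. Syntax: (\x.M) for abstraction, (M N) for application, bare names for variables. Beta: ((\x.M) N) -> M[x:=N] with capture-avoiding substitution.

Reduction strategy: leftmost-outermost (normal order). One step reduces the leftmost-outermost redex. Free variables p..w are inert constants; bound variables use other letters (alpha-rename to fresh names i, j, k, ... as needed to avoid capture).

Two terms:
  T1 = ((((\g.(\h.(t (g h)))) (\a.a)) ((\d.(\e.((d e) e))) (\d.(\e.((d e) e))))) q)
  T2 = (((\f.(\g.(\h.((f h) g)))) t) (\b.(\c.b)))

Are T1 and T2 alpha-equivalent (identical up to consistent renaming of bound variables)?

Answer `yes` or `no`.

Answer: no

Derivation:
Term 1: ((((\g.(\h.(t (g h)))) (\a.a)) ((\d.(\e.((d e) e))) (\d.(\e.((d e) e))))) q)
Term 2: (((\f.(\g.(\h.((f h) g)))) t) (\b.(\c.b)))
Alpha-equivalence: compare structure up to binder renaming.
Result: False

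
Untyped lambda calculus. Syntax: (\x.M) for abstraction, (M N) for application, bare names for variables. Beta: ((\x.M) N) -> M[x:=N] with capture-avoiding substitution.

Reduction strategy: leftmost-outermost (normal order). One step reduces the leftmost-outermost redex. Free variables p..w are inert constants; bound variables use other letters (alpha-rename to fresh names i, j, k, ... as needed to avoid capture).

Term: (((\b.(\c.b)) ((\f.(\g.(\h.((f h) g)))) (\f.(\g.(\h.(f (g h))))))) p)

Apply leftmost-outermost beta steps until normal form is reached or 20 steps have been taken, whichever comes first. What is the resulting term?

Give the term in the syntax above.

Answer: (\g.(\h.(\i.(h (g i)))))

Derivation:
Step 0: (((\b.(\c.b)) ((\f.(\g.(\h.((f h) g)))) (\f.(\g.(\h.(f (g h))))))) p)
Step 1: ((\c.((\f.(\g.(\h.((f h) g)))) (\f.(\g.(\h.(f (g h))))))) p)
Step 2: ((\f.(\g.(\h.((f h) g)))) (\f.(\g.(\h.(f (g h))))))
Step 3: (\g.(\h.(((\f.(\g.(\h.(f (g h))))) h) g)))
Step 4: (\g.(\h.((\g.(\i.(h (g i)))) g)))
Step 5: (\g.(\h.(\i.(h (g i)))))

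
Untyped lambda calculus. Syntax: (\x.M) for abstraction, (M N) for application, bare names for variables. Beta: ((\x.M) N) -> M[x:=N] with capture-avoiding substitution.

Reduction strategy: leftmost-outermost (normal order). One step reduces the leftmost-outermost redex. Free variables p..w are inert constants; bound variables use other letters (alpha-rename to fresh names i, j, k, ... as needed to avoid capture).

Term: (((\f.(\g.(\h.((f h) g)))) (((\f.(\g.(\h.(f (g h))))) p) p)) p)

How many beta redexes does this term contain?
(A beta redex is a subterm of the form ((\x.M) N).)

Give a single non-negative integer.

Term: (((\f.(\g.(\h.((f h) g)))) (((\f.(\g.(\h.(f (g h))))) p) p)) p)
  Redex: ((\f.(\g.(\h.((f h) g)))) (((\f.(\g.(\h.(f (g h))))) p) p))
  Redex: ((\f.(\g.(\h.(f (g h))))) p)
Total redexes: 2

Answer: 2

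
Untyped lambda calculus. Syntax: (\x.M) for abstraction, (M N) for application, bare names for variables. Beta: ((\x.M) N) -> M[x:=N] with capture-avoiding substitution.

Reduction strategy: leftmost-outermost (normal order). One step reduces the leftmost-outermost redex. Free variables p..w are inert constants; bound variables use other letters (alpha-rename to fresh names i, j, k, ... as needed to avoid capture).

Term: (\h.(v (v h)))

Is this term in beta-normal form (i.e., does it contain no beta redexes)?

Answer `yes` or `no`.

Answer: yes

Derivation:
Term: (\h.(v (v h)))
No beta redexes found.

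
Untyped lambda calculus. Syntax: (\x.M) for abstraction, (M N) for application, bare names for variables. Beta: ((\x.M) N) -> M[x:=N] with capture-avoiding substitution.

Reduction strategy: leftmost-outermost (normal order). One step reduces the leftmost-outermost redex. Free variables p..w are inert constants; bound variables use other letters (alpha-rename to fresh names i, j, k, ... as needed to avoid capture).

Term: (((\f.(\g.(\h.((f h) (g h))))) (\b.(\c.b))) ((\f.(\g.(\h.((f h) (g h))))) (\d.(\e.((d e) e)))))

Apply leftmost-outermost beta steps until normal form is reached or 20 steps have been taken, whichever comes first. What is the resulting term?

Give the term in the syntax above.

Step 0: (((\f.(\g.(\h.((f h) (g h))))) (\b.(\c.b))) ((\f.(\g.(\h.((f h) (g h))))) (\d.(\e.((d e) e)))))
Step 1: ((\g.(\h.(((\b.(\c.b)) h) (g h)))) ((\f.(\g.(\h.((f h) (g h))))) (\d.(\e.((d e) e)))))
Step 2: (\h.(((\b.(\c.b)) h) (((\f.(\g.(\h.((f h) (g h))))) (\d.(\e.((d e) e)))) h)))
Step 3: (\h.((\c.h) (((\f.(\g.(\h.((f h) (g h))))) (\d.(\e.((d e) e)))) h)))
Step 4: (\h.h)

Answer: (\h.h)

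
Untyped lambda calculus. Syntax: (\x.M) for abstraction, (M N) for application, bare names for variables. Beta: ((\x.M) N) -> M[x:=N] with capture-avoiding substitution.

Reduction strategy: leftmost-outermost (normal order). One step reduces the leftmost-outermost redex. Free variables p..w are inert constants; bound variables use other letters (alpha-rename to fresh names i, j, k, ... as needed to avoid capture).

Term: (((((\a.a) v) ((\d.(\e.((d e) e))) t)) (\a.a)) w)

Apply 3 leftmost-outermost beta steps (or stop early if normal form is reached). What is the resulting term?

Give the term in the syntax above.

Step 0: (((((\a.a) v) ((\d.(\e.((d e) e))) t)) (\a.a)) w)
Step 1: (((v ((\d.(\e.((d e) e))) t)) (\a.a)) w)
Step 2: (((v (\e.((t e) e))) (\a.a)) w)
Step 3: (normal form reached)

Answer: (((v (\e.((t e) e))) (\a.a)) w)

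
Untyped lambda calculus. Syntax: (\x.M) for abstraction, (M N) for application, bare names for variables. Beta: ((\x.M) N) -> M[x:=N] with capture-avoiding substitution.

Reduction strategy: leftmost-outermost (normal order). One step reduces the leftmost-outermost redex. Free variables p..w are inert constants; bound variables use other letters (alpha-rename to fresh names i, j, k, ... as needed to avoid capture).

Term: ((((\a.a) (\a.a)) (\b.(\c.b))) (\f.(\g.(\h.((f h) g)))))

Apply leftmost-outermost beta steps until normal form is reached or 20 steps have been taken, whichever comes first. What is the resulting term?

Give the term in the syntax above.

Answer: (\c.(\f.(\g.(\h.((f h) g)))))

Derivation:
Step 0: ((((\a.a) (\a.a)) (\b.(\c.b))) (\f.(\g.(\h.((f h) g)))))
Step 1: (((\a.a) (\b.(\c.b))) (\f.(\g.(\h.((f h) g)))))
Step 2: ((\b.(\c.b)) (\f.(\g.(\h.((f h) g)))))
Step 3: (\c.(\f.(\g.(\h.((f h) g)))))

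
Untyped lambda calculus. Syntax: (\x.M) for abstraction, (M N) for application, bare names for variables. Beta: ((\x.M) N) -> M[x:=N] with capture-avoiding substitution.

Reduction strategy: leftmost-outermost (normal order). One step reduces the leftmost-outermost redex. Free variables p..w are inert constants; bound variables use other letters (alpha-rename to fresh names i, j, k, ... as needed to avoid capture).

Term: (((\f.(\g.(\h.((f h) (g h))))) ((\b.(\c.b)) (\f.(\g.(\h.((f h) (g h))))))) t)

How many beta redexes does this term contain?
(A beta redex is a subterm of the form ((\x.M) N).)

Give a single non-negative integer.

Answer: 2

Derivation:
Term: (((\f.(\g.(\h.((f h) (g h))))) ((\b.(\c.b)) (\f.(\g.(\h.((f h) (g h))))))) t)
  Redex: ((\f.(\g.(\h.((f h) (g h))))) ((\b.(\c.b)) (\f.(\g.(\h.((f h) (g h)))))))
  Redex: ((\b.(\c.b)) (\f.(\g.(\h.((f h) (g h))))))
Total redexes: 2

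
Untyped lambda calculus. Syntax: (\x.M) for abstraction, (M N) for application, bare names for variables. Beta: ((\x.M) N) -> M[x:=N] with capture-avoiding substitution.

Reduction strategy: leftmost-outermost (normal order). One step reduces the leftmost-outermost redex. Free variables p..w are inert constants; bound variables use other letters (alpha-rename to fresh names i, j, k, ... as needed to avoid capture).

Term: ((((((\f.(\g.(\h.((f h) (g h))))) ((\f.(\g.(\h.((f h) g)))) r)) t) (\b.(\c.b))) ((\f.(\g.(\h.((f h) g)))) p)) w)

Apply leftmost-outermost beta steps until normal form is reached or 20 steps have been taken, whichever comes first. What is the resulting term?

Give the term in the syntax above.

Step 0: ((((((\f.(\g.(\h.((f h) (g h))))) ((\f.(\g.(\h.((f h) g)))) r)) t) (\b.(\c.b))) ((\f.(\g.(\h.((f h) g)))) p)) w)
Step 1: (((((\g.(\h.((((\f.(\g.(\h.((f h) g)))) r) h) (g h)))) t) (\b.(\c.b))) ((\f.(\g.(\h.((f h) g)))) p)) w)
Step 2: ((((\h.((((\f.(\g.(\h.((f h) g)))) r) h) (t h))) (\b.(\c.b))) ((\f.(\g.(\h.((f h) g)))) p)) w)
Step 3: ((((((\f.(\g.(\h.((f h) g)))) r) (\b.(\c.b))) (t (\b.(\c.b)))) ((\f.(\g.(\h.((f h) g)))) p)) w)
Step 4: (((((\g.(\h.((r h) g))) (\b.(\c.b))) (t (\b.(\c.b)))) ((\f.(\g.(\h.((f h) g)))) p)) w)
Step 5: ((((\h.((r h) (\b.(\c.b)))) (t (\b.(\c.b)))) ((\f.(\g.(\h.((f h) g)))) p)) w)
Step 6: ((((r (t (\b.(\c.b)))) (\b.(\c.b))) ((\f.(\g.(\h.((f h) g)))) p)) w)
Step 7: ((((r (t (\b.(\c.b)))) (\b.(\c.b))) (\g.(\h.((p h) g)))) w)

Answer: ((((r (t (\b.(\c.b)))) (\b.(\c.b))) (\g.(\h.((p h) g)))) w)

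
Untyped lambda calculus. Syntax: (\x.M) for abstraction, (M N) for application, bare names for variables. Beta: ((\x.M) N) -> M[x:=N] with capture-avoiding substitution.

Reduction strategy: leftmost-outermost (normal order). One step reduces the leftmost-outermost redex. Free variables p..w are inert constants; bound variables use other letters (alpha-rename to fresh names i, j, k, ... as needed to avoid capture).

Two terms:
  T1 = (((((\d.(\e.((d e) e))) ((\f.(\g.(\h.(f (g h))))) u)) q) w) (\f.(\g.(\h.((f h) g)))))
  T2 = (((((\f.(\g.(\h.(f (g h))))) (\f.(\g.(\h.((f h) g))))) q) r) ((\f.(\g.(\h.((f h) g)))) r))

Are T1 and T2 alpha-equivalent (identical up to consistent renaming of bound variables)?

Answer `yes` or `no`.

Answer: no

Derivation:
Term 1: (((((\d.(\e.((d e) e))) ((\f.(\g.(\h.(f (g h))))) u)) q) w) (\f.(\g.(\h.((f h) g)))))
Term 2: (((((\f.(\g.(\h.(f (g h))))) (\f.(\g.(\h.((f h) g))))) q) r) ((\f.(\g.(\h.((f h) g)))) r))
Alpha-equivalence: compare structure up to binder renaming.
Result: False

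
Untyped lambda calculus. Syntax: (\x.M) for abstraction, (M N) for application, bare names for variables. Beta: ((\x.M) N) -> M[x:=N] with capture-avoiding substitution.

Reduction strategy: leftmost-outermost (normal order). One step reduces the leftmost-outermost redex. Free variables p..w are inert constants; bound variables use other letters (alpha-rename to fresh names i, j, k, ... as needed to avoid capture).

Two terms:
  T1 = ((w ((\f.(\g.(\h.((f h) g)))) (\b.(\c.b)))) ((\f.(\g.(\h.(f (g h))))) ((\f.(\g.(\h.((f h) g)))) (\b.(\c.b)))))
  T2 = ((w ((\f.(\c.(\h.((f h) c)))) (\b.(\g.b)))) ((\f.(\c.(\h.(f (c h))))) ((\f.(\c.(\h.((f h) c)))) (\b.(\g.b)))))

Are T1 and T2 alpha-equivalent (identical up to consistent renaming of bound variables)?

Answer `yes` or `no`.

Answer: yes

Derivation:
Term 1: ((w ((\f.(\g.(\h.((f h) g)))) (\b.(\c.b)))) ((\f.(\g.(\h.(f (g h))))) ((\f.(\g.(\h.((f h) g)))) (\b.(\c.b)))))
Term 2: ((w ((\f.(\c.(\h.((f h) c)))) (\b.(\g.b)))) ((\f.(\c.(\h.(f (c h))))) ((\f.(\c.(\h.((f h) c)))) (\b.(\g.b)))))
Alpha-equivalence: compare structure up to binder renaming.
Result: True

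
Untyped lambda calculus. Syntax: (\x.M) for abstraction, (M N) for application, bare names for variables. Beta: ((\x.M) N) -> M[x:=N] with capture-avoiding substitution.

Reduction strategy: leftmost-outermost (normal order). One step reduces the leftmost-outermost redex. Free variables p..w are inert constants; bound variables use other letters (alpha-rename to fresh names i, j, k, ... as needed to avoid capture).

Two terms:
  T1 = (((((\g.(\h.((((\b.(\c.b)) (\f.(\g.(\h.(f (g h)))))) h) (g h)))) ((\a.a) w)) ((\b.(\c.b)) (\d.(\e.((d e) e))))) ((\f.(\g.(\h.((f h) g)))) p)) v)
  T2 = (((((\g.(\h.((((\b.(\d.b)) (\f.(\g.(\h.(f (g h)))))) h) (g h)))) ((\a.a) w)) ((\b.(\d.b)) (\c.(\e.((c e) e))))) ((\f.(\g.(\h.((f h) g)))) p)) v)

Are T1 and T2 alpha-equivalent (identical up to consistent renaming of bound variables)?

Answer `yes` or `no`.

Term 1: (((((\g.(\h.((((\b.(\c.b)) (\f.(\g.(\h.(f (g h)))))) h) (g h)))) ((\a.a) w)) ((\b.(\c.b)) (\d.(\e.((d e) e))))) ((\f.(\g.(\h.((f h) g)))) p)) v)
Term 2: (((((\g.(\h.((((\b.(\d.b)) (\f.(\g.(\h.(f (g h)))))) h) (g h)))) ((\a.a) w)) ((\b.(\d.b)) (\c.(\e.((c e) e))))) ((\f.(\g.(\h.((f h) g)))) p)) v)
Alpha-equivalence: compare structure up to binder renaming.
Result: True

Answer: yes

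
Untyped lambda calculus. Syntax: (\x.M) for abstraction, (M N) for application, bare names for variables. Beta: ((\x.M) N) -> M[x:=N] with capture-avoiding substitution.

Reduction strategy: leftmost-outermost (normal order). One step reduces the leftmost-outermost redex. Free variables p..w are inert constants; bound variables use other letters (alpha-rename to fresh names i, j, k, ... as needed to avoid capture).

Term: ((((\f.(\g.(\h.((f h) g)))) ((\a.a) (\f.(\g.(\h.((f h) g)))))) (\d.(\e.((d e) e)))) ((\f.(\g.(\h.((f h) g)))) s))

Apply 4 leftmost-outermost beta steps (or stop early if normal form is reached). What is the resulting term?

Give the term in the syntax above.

Answer: (((\f.(\g.(\h.((f h) g)))) ((\f.(\g.(\h.((f h) g)))) s)) (\d.(\e.((d e) e))))

Derivation:
Step 0: ((((\f.(\g.(\h.((f h) g)))) ((\a.a) (\f.(\g.(\h.((f h) g)))))) (\d.(\e.((d e) e)))) ((\f.(\g.(\h.((f h) g)))) s))
Step 1: (((\g.(\h.((((\a.a) (\f.(\g.(\h.((f h) g))))) h) g))) (\d.(\e.((d e) e)))) ((\f.(\g.(\h.((f h) g)))) s))
Step 2: ((\h.((((\a.a) (\f.(\g.(\h.((f h) g))))) h) (\d.(\e.((d e) e))))) ((\f.(\g.(\h.((f h) g)))) s))
Step 3: ((((\a.a) (\f.(\g.(\h.((f h) g))))) ((\f.(\g.(\h.((f h) g)))) s)) (\d.(\e.((d e) e))))
Step 4: (((\f.(\g.(\h.((f h) g)))) ((\f.(\g.(\h.((f h) g)))) s)) (\d.(\e.((d e) e))))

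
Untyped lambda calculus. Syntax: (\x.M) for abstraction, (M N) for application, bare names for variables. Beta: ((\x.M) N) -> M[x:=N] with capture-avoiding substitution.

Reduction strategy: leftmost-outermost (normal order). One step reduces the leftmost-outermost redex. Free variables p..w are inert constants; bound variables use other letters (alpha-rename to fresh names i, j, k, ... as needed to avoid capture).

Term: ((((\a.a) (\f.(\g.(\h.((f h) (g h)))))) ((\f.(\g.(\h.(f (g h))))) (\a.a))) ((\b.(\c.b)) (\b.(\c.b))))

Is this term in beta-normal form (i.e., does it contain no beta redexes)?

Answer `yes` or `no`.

Answer: no

Derivation:
Term: ((((\a.a) (\f.(\g.(\h.((f h) (g h)))))) ((\f.(\g.(\h.(f (g h))))) (\a.a))) ((\b.(\c.b)) (\b.(\c.b))))
Found 3 beta redex(es).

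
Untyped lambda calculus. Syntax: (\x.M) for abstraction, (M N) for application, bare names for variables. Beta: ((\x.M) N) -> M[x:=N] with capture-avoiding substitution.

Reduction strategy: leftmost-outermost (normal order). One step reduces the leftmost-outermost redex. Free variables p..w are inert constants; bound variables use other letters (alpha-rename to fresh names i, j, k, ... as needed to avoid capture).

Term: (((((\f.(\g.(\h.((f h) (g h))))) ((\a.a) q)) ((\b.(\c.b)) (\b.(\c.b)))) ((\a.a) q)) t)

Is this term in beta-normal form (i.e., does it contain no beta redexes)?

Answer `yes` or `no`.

Term: (((((\f.(\g.(\h.((f h) (g h))))) ((\a.a) q)) ((\b.(\c.b)) (\b.(\c.b)))) ((\a.a) q)) t)
Found 4 beta redex(es).

Answer: no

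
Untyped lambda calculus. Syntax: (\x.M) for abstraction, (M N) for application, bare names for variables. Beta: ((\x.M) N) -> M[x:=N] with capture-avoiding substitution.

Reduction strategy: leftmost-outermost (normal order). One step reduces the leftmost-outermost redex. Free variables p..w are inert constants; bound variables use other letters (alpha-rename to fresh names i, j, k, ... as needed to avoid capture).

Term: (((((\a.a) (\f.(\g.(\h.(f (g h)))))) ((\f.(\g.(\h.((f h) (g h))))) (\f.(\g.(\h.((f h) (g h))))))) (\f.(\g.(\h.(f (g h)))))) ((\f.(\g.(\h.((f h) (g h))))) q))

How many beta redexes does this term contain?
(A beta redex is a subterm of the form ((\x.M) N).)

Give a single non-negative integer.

Answer: 3

Derivation:
Term: (((((\a.a) (\f.(\g.(\h.(f (g h)))))) ((\f.(\g.(\h.((f h) (g h))))) (\f.(\g.(\h.((f h) (g h))))))) (\f.(\g.(\h.(f (g h)))))) ((\f.(\g.(\h.((f h) (g h))))) q))
  Redex: ((\a.a) (\f.(\g.(\h.(f (g h))))))
  Redex: ((\f.(\g.(\h.((f h) (g h))))) (\f.(\g.(\h.((f h) (g h))))))
  Redex: ((\f.(\g.(\h.((f h) (g h))))) q)
Total redexes: 3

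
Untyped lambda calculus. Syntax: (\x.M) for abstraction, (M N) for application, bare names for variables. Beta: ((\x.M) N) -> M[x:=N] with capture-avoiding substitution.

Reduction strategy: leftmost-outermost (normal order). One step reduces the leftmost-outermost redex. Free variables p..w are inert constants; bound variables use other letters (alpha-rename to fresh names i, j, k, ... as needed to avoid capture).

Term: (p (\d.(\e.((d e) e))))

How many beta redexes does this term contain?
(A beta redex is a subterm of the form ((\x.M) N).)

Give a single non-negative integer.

Answer: 0

Derivation:
Term: (p (\d.(\e.((d e) e))))
  (no redexes)
Total redexes: 0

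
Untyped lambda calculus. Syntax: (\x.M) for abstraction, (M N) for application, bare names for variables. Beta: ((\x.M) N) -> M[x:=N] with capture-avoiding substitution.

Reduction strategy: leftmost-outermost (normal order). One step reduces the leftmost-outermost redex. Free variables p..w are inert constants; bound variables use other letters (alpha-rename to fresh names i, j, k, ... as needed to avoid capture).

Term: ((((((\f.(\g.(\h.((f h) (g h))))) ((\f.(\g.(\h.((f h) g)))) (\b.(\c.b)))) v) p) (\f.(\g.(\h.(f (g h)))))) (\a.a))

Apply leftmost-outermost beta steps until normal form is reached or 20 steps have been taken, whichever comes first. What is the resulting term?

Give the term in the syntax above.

Answer: (((v p) (\f.(\g.(\h.(f (g h)))))) (\a.a))

Derivation:
Step 0: ((((((\f.(\g.(\h.((f h) (g h))))) ((\f.(\g.(\h.((f h) g)))) (\b.(\c.b)))) v) p) (\f.(\g.(\h.(f (g h)))))) (\a.a))
Step 1: (((((\g.(\h.((((\f.(\g.(\h.((f h) g)))) (\b.(\c.b))) h) (g h)))) v) p) (\f.(\g.(\h.(f (g h)))))) (\a.a))
Step 2: ((((\h.((((\f.(\g.(\h.((f h) g)))) (\b.(\c.b))) h) (v h))) p) (\f.(\g.(\h.(f (g h)))))) (\a.a))
Step 3: ((((((\f.(\g.(\h.((f h) g)))) (\b.(\c.b))) p) (v p)) (\f.(\g.(\h.(f (g h)))))) (\a.a))
Step 4: (((((\g.(\h.(((\b.(\c.b)) h) g))) p) (v p)) (\f.(\g.(\h.(f (g h)))))) (\a.a))
Step 5: ((((\h.(((\b.(\c.b)) h) p)) (v p)) (\f.(\g.(\h.(f (g h)))))) (\a.a))
Step 6: (((((\b.(\c.b)) (v p)) p) (\f.(\g.(\h.(f (g h)))))) (\a.a))
Step 7: ((((\c.(v p)) p) (\f.(\g.(\h.(f (g h)))))) (\a.a))
Step 8: (((v p) (\f.(\g.(\h.(f (g h)))))) (\a.a))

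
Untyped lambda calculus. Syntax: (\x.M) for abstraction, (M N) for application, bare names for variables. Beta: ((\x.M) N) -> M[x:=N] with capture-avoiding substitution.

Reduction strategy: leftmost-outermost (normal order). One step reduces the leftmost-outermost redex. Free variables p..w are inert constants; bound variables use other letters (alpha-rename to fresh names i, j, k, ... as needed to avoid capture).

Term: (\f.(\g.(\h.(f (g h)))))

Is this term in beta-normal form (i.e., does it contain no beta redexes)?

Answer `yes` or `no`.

Answer: yes

Derivation:
Term: (\f.(\g.(\h.(f (g h)))))
No beta redexes found.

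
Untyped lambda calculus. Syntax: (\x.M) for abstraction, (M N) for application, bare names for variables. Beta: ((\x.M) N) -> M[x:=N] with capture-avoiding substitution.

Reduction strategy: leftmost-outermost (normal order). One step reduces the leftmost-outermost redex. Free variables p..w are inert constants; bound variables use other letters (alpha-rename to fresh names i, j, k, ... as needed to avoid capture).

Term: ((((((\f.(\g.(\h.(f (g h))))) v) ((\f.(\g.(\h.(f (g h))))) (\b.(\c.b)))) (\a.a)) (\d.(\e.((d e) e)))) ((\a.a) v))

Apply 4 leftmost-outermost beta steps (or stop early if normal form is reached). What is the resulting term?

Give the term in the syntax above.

Answer: (((v ((\g.(\h.((\b.(\c.b)) (g h)))) (\a.a))) (\d.(\e.((d e) e)))) ((\a.a) v))

Derivation:
Step 0: ((((((\f.(\g.(\h.(f (g h))))) v) ((\f.(\g.(\h.(f (g h))))) (\b.(\c.b)))) (\a.a)) (\d.(\e.((d e) e)))) ((\a.a) v))
Step 1: (((((\g.(\h.(v (g h)))) ((\f.(\g.(\h.(f (g h))))) (\b.(\c.b)))) (\a.a)) (\d.(\e.((d e) e)))) ((\a.a) v))
Step 2: ((((\h.(v (((\f.(\g.(\h.(f (g h))))) (\b.(\c.b))) h))) (\a.a)) (\d.(\e.((d e) e)))) ((\a.a) v))
Step 3: (((v (((\f.(\g.(\h.(f (g h))))) (\b.(\c.b))) (\a.a))) (\d.(\e.((d e) e)))) ((\a.a) v))
Step 4: (((v ((\g.(\h.((\b.(\c.b)) (g h)))) (\a.a))) (\d.(\e.((d e) e)))) ((\a.a) v))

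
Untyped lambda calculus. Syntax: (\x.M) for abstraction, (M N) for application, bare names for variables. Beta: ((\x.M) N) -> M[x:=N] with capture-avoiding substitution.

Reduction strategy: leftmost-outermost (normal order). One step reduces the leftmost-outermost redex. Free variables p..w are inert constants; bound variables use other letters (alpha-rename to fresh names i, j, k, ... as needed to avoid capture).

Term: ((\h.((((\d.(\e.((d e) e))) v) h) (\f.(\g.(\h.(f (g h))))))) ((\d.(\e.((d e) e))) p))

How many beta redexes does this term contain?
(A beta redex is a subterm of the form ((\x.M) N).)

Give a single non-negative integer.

Answer: 3

Derivation:
Term: ((\h.((((\d.(\e.((d e) e))) v) h) (\f.(\g.(\h.(f (g h))))))) ((\d.(\e.((d e) e))) p))
  Redex: ((\h.((((\d.(\e.((d e) e))) v) h) (\f.(\g.(\h.(f (g h))))))) ((\d.(\e.((d e) e))) p))
  Redex: ((\d.(\e.((d e) e))) v)
  Redex: ((\d.(\e.((d e) e))) p)
Total redexes: 3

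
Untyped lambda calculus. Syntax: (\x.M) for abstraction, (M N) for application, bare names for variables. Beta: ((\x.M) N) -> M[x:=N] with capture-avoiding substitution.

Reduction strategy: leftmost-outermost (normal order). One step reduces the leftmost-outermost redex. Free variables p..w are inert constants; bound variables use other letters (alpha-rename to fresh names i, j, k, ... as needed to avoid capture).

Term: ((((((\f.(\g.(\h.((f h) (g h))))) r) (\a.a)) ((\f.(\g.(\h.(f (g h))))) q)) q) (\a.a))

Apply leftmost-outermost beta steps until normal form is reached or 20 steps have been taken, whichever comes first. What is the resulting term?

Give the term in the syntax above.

Answer: ((((r (\g.(\h.(q (g h))))) (\g.(\h.(q (g h))))) q) (\a.a))

Derivation:
Step 0: ((((((\f.(\g.(\h.((f h) (g h))))) r) (\a.a)) ((\f.(\g.(\h.(f (g h))))) q)) q) (\a.a))
Step 1: (((((\g.(\h.((r h) (g h)))) (\a.a)) ((\f.(\g.(\h.(f (g h))))) q)) q) (\a.a))
Step 2: ((((\h.((r h) ((\a.a) h))) ((\f.(\g.(\h.(f (g h))))) q)) q) (\a.a))
Step 3: ((((r ((\f.(\g.(\h.(f (g h))))) q)) ((\a.a) ((\f.(\g.(\h.(f (g h))))) q))) q) (\a.a))
Step 4: ((((r (\g.(\h.(q (g h))))) ((\a.a) ((\f.(\g.(\h.(f (g h))))) q))) q) (\a.a))
Step 5: ((((r (\g.(\h.(q (g h))))) ((\f.(\g.(\h.(f (g h))))) q)) q) (\a.a))
Step 6: ((((r (\g.(\h.(q (g h))))) (\g.(\h.(q (g h))))) q) (\a.a))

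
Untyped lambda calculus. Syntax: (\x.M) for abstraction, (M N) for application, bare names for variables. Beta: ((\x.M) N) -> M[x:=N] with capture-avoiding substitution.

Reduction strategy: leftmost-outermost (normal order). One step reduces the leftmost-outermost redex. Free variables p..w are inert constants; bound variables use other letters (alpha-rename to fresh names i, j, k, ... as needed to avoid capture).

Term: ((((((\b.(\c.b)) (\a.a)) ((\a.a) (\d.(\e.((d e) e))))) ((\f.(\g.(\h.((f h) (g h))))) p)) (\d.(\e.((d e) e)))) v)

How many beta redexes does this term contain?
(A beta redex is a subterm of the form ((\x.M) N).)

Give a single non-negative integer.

Term: ((((((\b.(\c.b)) (\a.a)) ((\a.a) (\d.(\e.((d e) e))))) ((\f.(\g.(\h.((f h) (g h))))) p)) (\d.(\e.((d e) e)))) v)
  Redex: ((\b.(\c.b)) (\a.a))
  Redex: ((\a.a) (\d.(\e.((d e) e))))
  Redex: ((\f.(\g.(\h.((f h) (g h))))) p)
Total redexes: 3

Answer: 3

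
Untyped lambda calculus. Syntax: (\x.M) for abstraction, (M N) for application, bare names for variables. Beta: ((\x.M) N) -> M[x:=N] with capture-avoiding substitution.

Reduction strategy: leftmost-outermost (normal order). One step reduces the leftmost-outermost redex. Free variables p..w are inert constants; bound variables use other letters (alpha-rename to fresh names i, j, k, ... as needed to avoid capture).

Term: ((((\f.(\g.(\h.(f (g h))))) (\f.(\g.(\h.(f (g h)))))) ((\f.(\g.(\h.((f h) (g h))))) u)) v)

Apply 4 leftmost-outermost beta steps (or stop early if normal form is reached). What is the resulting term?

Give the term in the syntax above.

Step 0: ((((\f.(\g.(\h.(f (g h))))) (\f.(\g.(\h.(f (g h)))))) ((\f.(\g.(\h.((f h) (g h))))) u)) v)
Step 1: (((\g.(\h.((\f.(\g.(\h.(f (g h))))) (g h)))) ((\f.(\g.(\h.((f h) (g h))))) u)) v)
Step 2: ((\h.((\f.(\g.(\h.(f (g h))))) (((\f.(\g.(\h.((f h) (g h))))) u) h))) v)
Step 3: ((\f.(\g.(\h.(f (g h))))) (((\f.(\g.(\h.((f h) (g h))))) u) v))
Step 4: (\g.(\h.((((\f.(\g.(\h.((f h) (g h))))) u) v) (g h))))

Answer: (\g.(\h.((((\f.(\g.(\h.((f h) (g h))))) u) v) (g h))))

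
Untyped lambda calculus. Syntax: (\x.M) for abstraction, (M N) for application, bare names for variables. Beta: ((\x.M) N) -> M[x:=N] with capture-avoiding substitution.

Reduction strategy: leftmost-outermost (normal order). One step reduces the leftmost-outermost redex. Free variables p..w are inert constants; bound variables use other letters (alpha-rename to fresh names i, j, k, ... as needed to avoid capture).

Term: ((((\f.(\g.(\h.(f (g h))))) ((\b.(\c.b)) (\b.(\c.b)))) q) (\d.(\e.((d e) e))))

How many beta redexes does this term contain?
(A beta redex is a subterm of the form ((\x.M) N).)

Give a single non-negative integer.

Term: ((((\f.(\g.(\h.(f (g h))))) ((\b.(\c.b)) (\b.(\c.b)))) q) (\d.(\e.((d e) e))))
  Redex: ((\f.(\g.(\h.(f (g h))))) ((\b.(\c.b)) (\b.(\c.b))))
  Redex: ((\b.(\c.b)) (\b.(\c.b)))
Total redexes: 2

Answer: 2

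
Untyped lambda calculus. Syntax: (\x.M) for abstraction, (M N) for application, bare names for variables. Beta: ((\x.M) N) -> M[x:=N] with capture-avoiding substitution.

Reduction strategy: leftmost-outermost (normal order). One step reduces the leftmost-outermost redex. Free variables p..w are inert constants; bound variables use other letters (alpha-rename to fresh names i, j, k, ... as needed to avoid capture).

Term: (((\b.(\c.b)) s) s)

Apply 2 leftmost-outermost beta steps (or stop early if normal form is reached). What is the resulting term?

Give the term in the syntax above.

Answer: s

Derivation:
Step 0: (((\b.(\c.b)) s) s)
Step 1: ((\c.s) s)
Step 2: s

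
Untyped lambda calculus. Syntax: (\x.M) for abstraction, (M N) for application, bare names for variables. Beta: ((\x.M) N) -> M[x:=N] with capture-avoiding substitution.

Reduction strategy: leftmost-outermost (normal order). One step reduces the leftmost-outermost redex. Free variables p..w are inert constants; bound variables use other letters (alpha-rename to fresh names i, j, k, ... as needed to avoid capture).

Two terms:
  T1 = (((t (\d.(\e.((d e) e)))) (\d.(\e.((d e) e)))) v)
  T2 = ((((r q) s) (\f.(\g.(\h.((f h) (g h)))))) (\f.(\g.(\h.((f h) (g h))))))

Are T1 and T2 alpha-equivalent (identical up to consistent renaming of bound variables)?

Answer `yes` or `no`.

Term 1: (((t (\d.(\e.((d e) e)))) (\d.(\e.((d e) e)))) v)
Term 2: ((((r q) s) (\f.(\g.(\h.((f h) (g h)))))) (\f.(\g.(\h.((f h) (g h))))))
Alpha-equivalence: compare structure up to binder renaming.
Result: False

Answer: no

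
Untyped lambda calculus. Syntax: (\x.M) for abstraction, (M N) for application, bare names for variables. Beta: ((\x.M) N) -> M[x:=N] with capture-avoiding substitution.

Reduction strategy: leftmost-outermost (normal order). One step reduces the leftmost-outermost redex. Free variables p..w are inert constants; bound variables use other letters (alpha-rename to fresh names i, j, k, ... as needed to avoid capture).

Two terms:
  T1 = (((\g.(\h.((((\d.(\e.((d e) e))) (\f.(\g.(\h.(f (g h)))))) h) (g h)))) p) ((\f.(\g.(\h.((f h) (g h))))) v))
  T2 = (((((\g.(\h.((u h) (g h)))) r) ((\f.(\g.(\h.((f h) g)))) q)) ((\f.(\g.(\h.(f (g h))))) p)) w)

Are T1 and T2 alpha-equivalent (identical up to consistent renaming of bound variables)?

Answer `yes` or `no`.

Term 1: (((\g.(\h.((((\d.(\e.((d e) e))) (\f.(\g.(\h.(f (g h)))))) h) (g h)))) p) ((\f.(\g.(\h.((f h) (g h))))) v))
Term 2: (((((\g.(\h.((u h) (g h)))) r) ((\f.(\g.(\h.((f h) g)))) q)) ((\f.(\g.(\h.(f (g h))))) p)) w)
Alpha-equivalence: compare structure up to binder renaming.
Result: False

Answer: no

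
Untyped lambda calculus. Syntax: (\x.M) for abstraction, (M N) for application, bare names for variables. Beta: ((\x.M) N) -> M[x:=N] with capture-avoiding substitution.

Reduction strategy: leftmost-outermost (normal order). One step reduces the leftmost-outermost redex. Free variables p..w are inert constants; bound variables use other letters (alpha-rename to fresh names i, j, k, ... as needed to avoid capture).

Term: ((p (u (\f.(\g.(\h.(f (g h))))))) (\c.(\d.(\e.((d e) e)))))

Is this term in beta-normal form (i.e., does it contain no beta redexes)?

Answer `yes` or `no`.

Term: ((p (u (\f.(\g.(\h.(f (g h))))))) (\c.(\d.(\e.((d e) e)))))
No beta redexes found.

Answer: yes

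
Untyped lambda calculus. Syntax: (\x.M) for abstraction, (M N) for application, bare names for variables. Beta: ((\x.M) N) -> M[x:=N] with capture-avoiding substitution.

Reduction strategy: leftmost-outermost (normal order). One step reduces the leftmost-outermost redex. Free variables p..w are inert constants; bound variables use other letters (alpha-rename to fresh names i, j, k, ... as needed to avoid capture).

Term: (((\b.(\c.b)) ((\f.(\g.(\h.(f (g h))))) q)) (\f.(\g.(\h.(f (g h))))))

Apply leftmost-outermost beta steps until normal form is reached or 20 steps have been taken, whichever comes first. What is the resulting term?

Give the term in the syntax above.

Answer: (\g.(\h.(q (g h))))

Derivation:
Step 0: (((\b.(\c.b)) ((\f.(\g.(\h.(f (g h))))) q)) (\f.(\g.(\h.(f (g h))))))
Step 1: ((\c.((\f.(\g.(\h.(f (g h))))) q)) (\f.(\g.(\h.(f (g h))))))
Step 2: ((\f.(\g.(\h.(f (g h))))) q)
Step 3: (\g.(\h.(q (g h))))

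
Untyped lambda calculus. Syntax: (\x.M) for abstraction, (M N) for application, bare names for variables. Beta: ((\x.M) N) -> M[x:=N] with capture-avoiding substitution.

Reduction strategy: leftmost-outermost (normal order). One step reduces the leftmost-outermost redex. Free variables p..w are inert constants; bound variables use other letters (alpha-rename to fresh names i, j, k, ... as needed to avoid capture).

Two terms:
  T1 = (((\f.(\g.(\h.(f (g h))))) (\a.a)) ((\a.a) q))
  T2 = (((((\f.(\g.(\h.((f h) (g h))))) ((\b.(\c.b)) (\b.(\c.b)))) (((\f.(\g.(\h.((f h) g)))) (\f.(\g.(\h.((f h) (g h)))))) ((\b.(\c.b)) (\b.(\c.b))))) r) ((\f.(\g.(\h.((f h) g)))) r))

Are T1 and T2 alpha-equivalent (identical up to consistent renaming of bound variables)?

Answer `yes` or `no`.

Answer: no

Derivation:
Term 1: (((\f.(\g.(\h.(f (g h))))) (\a.a)) ((\a.a) q))
Term 2: (((((\f.(\g.(\h.((f h) (g h))))) ((\b.(\c.b)) (\b.(\c.b)))) (((\f.(\g.(\h.((f h) g)))) (\f.(\g.(\h.((f h) (g h)))))) ((\b.(\c.b)) (\b.(\c.b))))) r) ((\f.(\g.(\h.((f h) g)))) r))
Alpha-equivalence: compare structure up to binder renaming.
Result: False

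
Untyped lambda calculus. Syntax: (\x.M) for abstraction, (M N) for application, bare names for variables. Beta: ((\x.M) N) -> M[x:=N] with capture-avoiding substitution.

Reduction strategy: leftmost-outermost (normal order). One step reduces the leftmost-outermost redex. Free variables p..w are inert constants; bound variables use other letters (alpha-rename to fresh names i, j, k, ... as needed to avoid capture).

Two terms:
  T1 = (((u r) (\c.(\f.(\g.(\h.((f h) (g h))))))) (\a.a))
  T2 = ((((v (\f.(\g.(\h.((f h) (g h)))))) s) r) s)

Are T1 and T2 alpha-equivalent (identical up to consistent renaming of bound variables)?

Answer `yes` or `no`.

Term 1: (((u r) (\c.(\f.(\g.(\h.((f h) (g h))))))) (\a.a))
Term 2: ((((v (\f.(\g.(\h.((f h) (g h)))))) s) r) s)
Alpha-equivalence: compare structure up to binder renaming.
Result: False

Answer: no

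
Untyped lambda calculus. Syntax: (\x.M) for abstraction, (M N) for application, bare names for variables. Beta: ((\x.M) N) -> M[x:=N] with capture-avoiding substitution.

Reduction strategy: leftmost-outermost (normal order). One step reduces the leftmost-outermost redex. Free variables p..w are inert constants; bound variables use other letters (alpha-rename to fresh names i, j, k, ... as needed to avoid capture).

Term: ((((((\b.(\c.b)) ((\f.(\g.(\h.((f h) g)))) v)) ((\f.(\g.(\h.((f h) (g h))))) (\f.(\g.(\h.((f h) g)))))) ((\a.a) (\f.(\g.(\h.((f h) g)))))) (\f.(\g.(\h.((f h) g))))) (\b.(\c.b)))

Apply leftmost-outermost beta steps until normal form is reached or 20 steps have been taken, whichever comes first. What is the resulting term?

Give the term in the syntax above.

Answer: (((v (\f.(\g.(\h.((f h) g))))) (\f.(\g.(\h.((f h) g))))) (\b.(\c.b)))

Derivation:
Step 0: ((((((\b.(\c.b)) ((\f.(\g.(\h.((f h) g)))) v)) ((\f.(\g.(\h.((f h) (g h))))) (\f.(\g.(\h.((f h) g)))))) ((\a.a) (\f.(\g.(\h.((f h) g)))))) (\f.(\g.(\h.((f h) g))))) (\b.(\c.b)))
Step 1: (((((\c.((\f.(\g.(\h.((f h) g)))) v)) ((\f.(\g.(\h.((f h) (g h))))) (\f.(\g.(\h.((f h) g)))))) ((\a.a) (\f.(\g.(\h.((f h) g)))))) (\f.(\g.(\h.((f h) g))))) (\b.(\c.b)))
Step 2: (((((\f.(\g.(\h.((f h) g)))) v) ((\a.a) (\f.(\g.(\h.((f h) g)))))) (\f.(\g.(\h.((f h) g))))) (\b.(\c.b)))
Step 3: ((((\g.(\h.((v h) g))) ((\a.a) (\f.(\g.(\h.((f h) g)))))) (\f.(\g.(\h.((f h) g))))) (\b.(\c.b)))
Step 4: (((\h.((v h) ((\a.a) (\f.(\g.(\h.((f h) g))))))) (\f.(\g.(\h.((f h) g))))) (\b.(\c.b)))
Step 5: (((v (\f.(\g.(\h.((f h) g))))) ((\a.a) (\f.(\g.(\h.((f h) g)))))) (\b.(\c.b)))
Step 6: (((v (\f.(\g.(\h.((f h) g))))) (\f.(\g.(\h.((f h) g))))) (\b.(\c.b)))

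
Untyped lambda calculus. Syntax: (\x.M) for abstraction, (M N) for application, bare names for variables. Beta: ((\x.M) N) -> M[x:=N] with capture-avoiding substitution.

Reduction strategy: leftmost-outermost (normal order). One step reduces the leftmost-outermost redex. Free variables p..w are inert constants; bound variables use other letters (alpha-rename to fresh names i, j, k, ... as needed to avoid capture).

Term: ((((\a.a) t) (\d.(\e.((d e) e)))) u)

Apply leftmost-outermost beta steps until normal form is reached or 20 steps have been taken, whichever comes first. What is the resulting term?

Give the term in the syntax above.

Answer: ((t (\d.(\e.((d e) e)))) u)

Derivation:
Step 0: ((((\a.a) t) (\d.(\e.((d e) e)))) u)
Step 1: ((t (\d.(\e.((d e) e)))) u)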